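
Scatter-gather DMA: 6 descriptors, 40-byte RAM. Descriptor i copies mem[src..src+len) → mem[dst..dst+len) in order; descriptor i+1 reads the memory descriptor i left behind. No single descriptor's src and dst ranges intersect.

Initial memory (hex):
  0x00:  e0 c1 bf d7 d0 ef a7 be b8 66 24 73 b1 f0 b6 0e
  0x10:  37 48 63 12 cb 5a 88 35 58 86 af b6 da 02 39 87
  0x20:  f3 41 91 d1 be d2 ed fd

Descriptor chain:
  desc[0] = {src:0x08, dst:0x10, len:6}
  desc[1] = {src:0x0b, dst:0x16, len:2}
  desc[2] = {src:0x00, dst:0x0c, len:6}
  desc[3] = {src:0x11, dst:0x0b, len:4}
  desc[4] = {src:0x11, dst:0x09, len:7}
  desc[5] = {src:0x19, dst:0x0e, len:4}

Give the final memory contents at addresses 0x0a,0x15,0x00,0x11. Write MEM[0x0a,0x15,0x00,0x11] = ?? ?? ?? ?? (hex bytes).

MEM[0x0a,0x15,0x00,0x11] = 24 f0 e0 da

#0 dst[0x10+6] := {0xb8,0x66,0x24,0x73,0xb1,0xf0}
#1 dst[0x16+2] := {0x73,0xb1}
#2 dst[0x0c+6] := {0xe0,0xc1,0xbf,0xd7,0xd0,0xef}
#3 dst[0x0b+4] := {0xef,0x24,0x73,0xb1}
#4 dst[0x09+7] := {0xef,0x24,0x73,0xb1,0xf0,0x73,0xb1}
#5 dst[0x0e+4] := {0x86,0xaf,0xb6,0xda}
query mem[0x0a]=0x24, mem[0x15]=0xf0, mem[0x00]=0xe0, mem[0x11]=0xda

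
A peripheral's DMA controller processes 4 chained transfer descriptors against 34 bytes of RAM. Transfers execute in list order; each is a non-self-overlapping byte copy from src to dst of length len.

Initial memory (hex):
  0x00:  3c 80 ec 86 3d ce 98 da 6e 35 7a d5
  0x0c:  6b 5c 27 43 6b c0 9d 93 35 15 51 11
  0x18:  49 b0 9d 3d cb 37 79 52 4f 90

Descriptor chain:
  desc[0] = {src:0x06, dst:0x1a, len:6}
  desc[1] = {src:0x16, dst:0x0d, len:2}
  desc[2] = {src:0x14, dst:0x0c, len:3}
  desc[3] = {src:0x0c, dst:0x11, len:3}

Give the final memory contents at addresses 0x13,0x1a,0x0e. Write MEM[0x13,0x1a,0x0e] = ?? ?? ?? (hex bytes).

MEM[0x13,0x1a,0x0e] = 51 98 51

[0] 0x06->0x1a len=6 : 98 da 6e 35 7a d5
[1] 0x16->0x0d len=2 : 51 11
[2] 0x14->0x0c len=3 : 35 15 51
[3] 0x0c->0x11 len=3 : 35 15 51
query mem[0x13]=0x51, mem[0x1a]=0x98, mem[0x0e]=0x51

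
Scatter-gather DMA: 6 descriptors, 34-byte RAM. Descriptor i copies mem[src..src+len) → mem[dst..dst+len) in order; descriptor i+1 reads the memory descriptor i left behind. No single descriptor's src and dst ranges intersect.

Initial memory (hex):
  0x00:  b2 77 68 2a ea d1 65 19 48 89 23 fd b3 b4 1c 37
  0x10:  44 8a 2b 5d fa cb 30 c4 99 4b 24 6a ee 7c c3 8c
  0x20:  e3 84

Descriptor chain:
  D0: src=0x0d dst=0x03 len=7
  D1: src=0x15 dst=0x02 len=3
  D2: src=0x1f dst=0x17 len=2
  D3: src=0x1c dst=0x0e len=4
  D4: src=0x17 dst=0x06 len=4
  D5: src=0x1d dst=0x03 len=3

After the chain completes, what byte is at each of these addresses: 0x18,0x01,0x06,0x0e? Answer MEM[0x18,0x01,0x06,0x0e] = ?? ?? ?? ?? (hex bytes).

MEM[0x18,0x01,0x06,0x0e] = e3 77 8c ee

  after D0: wrote 7B at 0x03 = b41c37448a2b5d
  after D1: wrote 3B at 0x02 = cb30c4
  after D2: wrote 2B at 0x17 = 8ce3
  after D3: wrote 4B at 0x0e = ee7cc38c
  after D4: wrote 4B at 0x06 = 8ce34b24
  after D5: wrote 3B at 0x03 = 7cc38c
query mem[0x18]=0xe3, mem[0x01]=0x77, mem[0x06]=0x8c, mem[0x0e]=0xee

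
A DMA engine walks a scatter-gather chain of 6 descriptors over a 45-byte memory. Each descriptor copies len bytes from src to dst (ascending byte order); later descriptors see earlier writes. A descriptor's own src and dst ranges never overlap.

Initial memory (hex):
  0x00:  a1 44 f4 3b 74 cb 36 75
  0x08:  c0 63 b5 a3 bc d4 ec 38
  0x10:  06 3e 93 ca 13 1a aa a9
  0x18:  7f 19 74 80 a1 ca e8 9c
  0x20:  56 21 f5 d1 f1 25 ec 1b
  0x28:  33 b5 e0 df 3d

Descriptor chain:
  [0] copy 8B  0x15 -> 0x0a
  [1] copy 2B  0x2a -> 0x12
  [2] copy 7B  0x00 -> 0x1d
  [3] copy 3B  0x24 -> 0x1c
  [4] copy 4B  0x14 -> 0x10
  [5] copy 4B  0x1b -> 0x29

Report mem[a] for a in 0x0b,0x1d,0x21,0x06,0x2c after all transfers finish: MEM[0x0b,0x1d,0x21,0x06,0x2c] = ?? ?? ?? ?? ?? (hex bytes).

MEM[0x0b,0x1d,0x21,0x06,0x2c] = aa 25 74 36 ec

#0 dst[0x0a+8] := {0x1a,0xaa,0xa9,0x7f,0x19,0x74,0x80,0xa1}
#1 dst[0x12+2] := {0xe0,0xdf}
#2 dst[0x1d+7] := {0xa1,0x44,0xf4,0x3b,0x74,0xcb,0x36}
#3 dst[0x1c+3] := {0xf1,0x25,0xec}
#4 dst[0x10+4] := {0x13,0x1a,0xaa,0xa9}
#5 dst[0x29+4] := {0x80,0xf1,0x25,0xec}
query mem[0x0b]=0xaa, mem[0x1d]=0x25, mem[0x21]=0x74, mem[0x06]=0x36, mem[0x2c]=0xec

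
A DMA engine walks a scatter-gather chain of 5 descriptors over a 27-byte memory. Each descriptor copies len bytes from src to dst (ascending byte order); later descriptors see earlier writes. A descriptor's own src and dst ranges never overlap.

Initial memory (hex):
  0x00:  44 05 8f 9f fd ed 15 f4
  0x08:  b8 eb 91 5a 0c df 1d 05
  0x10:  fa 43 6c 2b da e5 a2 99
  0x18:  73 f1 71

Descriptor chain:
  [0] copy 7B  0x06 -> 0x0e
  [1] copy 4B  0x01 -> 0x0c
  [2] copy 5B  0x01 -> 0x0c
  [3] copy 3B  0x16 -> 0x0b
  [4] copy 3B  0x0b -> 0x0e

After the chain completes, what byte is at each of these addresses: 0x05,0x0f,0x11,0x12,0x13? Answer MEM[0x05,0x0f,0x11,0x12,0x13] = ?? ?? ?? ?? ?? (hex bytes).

#0 dst[0x0e+7] := {0x15,0xf4,0xb8,0xeb,0x91,0x5a,0x0c}
#1 dst[0x0c+4] := {0x05,0x8f,0x9f,0xfd}
#2 dst[0x0c+5] := {0x05,0x8f,0x9f,0xfd,0xed}
#3 dst[0x0b+3] := {0xa2,0x99,0x73}
#4 dst[0x0e+3] := {0xa2,0x99,0x73}
query mem[0x05]=0xed, mem[0x0f]=0x99, mem[0x11]=0xeb, mem[0x12]=0x91, mem[0x13]=0x5a

MEM[0x05,0x0f,0x11,0x12,0x13] = ed 99 eb 91 5a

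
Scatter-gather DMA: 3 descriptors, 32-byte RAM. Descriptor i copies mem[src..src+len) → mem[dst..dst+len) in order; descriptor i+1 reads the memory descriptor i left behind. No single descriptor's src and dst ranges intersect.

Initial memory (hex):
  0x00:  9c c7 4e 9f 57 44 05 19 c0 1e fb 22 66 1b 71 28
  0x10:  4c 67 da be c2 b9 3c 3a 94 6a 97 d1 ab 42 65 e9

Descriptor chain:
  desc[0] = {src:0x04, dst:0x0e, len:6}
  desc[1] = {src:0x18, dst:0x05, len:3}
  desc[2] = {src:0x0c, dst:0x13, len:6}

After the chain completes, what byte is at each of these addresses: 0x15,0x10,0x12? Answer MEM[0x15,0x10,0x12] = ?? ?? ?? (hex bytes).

MEM[0x15,0x10,0x12] = 57 05 c0

#0 dst[0x0e+6] := {0x57,0x44,0x05,0x19,0xc0,0x1e}
#1 dst[0x05+3] := {0x94,0x6a,0x97}
#2 dst[0x13+6] := {0x66,0x1b,0x57,0x44,0x05,0x19}
query mem[0x15]=0x57, mem[0x10]=0x05, mem[0x12]=0xc0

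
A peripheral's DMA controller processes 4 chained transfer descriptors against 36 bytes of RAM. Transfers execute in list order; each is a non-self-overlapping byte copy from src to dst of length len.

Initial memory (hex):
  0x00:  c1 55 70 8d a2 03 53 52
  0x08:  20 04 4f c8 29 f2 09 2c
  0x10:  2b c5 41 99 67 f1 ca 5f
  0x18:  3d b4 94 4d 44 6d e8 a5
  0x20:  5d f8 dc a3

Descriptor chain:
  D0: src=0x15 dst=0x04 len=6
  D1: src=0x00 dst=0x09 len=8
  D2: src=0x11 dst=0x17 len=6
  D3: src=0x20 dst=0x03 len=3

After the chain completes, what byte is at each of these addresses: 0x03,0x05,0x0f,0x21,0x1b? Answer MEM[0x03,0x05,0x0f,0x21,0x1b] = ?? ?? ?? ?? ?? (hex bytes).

MEM[0x03,0x05,0x0f,0x21,0x1b] = 5d dc 5f f8 f1

#0 dst[0x04+6] := {0xf1,0xca,0x5f,0x3d,0xb4,0x94}
#1 dst[0x09+8] := {0xc1,0x55,0x70,0x8d,0xf1,0xca,0x5f,0x3d}
#2 dst[0x17+6] := {0xc5,0x41,0x99,0x67,0xf1,0xca}
#3 dst[0x03+3] := {0x5d,0xf8,0xdc}
query mem[0x03]=0x5d, mem[0x05]=0xdc, mem[0x0f]=0x5f, mem[0x21]=0xf8, mem[0x1b]=0xf1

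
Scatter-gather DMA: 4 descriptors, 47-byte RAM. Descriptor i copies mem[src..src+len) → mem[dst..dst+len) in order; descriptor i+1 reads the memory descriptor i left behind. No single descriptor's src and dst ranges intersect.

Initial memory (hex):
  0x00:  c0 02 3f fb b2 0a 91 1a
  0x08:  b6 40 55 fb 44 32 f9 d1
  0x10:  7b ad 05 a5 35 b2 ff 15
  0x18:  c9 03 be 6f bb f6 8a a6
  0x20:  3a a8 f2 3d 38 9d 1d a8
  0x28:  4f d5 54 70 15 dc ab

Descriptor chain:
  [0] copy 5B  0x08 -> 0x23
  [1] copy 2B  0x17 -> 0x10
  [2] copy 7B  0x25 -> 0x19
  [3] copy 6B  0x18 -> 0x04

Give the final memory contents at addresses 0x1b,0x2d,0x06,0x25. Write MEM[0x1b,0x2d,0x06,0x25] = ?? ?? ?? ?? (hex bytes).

MEM[0x1b,0x2d,0x06,0x25] = 44 dc fb 55

#0 dst[0x23+5] := {0xb6,0x40,0x55,0xfb,0x44}
#1 dst[0x10+2] := {0x15,0xc9}
#2 dst[0x19+7] := {0x55,0xfb,0x44,0x4f,0xd5,0x54,0x70}
#3 dst[0x04+6] := {0xc9,0x55,0xfb,0x44,0x4f,0xd5}
query mem[0x1b]=0x44, mem[0x2d]=0xdc, mem[0x06]=0xfb, mem[0x25]=0x55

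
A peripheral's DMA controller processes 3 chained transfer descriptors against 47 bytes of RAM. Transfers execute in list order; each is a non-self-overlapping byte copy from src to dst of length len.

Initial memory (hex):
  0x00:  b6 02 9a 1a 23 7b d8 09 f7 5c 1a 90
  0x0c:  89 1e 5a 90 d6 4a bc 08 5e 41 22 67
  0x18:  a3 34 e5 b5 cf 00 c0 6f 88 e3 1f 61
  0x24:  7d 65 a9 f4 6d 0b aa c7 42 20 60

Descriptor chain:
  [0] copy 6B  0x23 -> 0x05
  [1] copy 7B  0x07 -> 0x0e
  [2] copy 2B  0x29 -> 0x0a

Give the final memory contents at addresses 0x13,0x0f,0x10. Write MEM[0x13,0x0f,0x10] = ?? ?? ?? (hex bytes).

MEM[0x13,0x0f,0x10] = 89 a9 f4

D0: mem[0x05..0x0a] <- [61 7d 65 a9 f4 6d]
D1: mem[0x0e..0x14] <- [65 a9 f4 6d 90 89 1e]
D2: mem[0x0a..0x0b] <- [0b aa]
query mem[0x13]=0x89, mem[0x0f]=0xa9, mem[0x10]=0xf4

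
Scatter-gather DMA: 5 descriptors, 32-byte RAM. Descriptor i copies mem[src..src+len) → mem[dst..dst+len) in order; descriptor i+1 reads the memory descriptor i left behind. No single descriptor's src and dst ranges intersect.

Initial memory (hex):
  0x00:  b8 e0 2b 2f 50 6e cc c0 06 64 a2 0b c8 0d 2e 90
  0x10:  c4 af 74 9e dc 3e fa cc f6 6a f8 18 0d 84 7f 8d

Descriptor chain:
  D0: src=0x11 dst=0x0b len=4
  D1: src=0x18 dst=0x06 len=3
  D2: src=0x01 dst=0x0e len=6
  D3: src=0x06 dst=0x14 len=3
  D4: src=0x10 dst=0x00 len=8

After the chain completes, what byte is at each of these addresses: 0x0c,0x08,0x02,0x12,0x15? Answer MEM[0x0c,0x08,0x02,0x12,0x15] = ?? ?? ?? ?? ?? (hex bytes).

MEM[0x0c,0x08,0x02,0x12,0x15] = 74 f8 6e 6e 6a

D0: mem[0x0b..0x0e] <- [af 74 9e dc]
D1: mem[0x06..0x08] <- [f6 6a f8]
D2: mem[0x0e..0x13] <- [e0 2b 2f 50 6e f6]
D3: mem[0x14..0x16] <- [f6 6a f8]
D4: mem[0x00..0x07] <- [2f 50 6e f6 f6 6a f8 cc]
query mem[0x0c]=0x74, mem[0x08]=0xf8, mem[0x02]=0x6e, mem[0x12]=0x6e, mem[0x15]=0x6a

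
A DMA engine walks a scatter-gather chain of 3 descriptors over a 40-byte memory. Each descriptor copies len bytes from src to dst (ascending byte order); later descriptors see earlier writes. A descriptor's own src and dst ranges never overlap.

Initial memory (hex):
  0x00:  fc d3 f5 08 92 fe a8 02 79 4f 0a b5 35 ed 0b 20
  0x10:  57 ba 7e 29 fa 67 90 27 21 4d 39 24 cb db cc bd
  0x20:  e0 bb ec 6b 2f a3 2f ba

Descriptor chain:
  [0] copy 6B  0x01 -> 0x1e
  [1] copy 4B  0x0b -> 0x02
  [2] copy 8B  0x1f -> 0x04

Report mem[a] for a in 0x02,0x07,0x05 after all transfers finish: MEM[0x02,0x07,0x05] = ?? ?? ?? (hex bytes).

  after D0: wrote 6B at 0x1e = d3f50892fea8
  after D1: wrote 4B at 0x02 = b535ed0b
  after D2: wrote 8B at 0x04 = f50892fea82fa32f
query mem[0x02]=0xb5, mem[0x07]=0xfe, mem[0x05]=0x08

MEM[0x02,0x07,0x05] = b5 fe 08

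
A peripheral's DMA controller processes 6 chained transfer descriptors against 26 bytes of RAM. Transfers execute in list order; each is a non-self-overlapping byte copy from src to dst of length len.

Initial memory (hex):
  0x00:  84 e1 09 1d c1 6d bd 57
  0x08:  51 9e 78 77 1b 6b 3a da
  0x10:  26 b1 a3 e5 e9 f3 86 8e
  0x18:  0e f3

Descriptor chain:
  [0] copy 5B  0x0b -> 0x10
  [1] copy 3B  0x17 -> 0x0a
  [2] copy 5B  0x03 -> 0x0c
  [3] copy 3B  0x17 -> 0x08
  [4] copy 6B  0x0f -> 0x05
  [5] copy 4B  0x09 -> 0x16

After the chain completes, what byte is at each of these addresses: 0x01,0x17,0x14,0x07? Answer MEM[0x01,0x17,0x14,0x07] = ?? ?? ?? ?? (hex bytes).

MEM[0x01,0x17,0x14,0x07] = e1 da da 1b

  after D0: wrote 5B at 0x10 = 771b6b3ada
  after D1: wrote 3B at 0x0a = 8e0ef3
  after D2: wrote 5B at 0x0c = 1dc16dbd57
  after D3: wrote 3B at 0x08 = 8e0ef3
  after D4: wrote 6B at 0x05 = bd571b6b3ada
  after D5: wrote 4B at 0x16 = 3ada0e1d
query mem[0x01]=0xe1, mem[0x17]=0xda, mem[0x14]=0xda, mem[0x07]=0x1b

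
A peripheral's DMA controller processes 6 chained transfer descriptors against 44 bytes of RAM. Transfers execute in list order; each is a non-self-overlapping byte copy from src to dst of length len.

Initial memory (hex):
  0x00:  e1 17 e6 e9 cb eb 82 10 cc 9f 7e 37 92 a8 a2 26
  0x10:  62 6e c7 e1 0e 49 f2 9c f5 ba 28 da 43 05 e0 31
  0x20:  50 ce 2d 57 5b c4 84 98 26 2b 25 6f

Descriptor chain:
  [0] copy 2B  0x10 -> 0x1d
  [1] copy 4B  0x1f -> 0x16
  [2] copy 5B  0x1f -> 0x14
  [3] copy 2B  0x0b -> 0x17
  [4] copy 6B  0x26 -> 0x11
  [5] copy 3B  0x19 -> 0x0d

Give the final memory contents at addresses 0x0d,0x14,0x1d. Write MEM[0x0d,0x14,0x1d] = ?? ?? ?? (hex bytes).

MEM[0x0d,0x14,0x1d] = 2d 2b 62

[0] 0x10->0x1d len=2 : 62 6e
[1] 0x1f->0x16 len=4 : 31 50 ce 2d
[2] 0x1f->0x14 len=5 : 31 50 ce 2d 57
[3] 0x0b->0x17 len=2 : 37 92
[4] 0x26->0x11 len=6 : 84 98 26 2b 25 6f
[5] 0x19->0x0d len=3 : 2d 28 da
query mem[0x0d]=0x2d, mem[0x14]=0x2b, mem[0x1d]=0x62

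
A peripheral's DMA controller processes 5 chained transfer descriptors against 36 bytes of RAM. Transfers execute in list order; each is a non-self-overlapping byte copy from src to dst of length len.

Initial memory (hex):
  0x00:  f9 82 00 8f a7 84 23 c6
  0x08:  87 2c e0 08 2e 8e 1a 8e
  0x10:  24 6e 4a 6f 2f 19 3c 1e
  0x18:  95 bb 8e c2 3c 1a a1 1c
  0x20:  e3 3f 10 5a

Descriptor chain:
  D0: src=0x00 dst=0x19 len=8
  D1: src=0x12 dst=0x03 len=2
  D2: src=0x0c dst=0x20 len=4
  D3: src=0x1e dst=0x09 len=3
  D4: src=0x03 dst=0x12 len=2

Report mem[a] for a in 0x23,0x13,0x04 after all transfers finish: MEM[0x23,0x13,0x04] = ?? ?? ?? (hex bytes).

MEM[0x23,0x13,0x04] = 8e 6f 6f

#0 dst[0x19+8] := {0xf9,0x82,0x00,0x8f,0xa7,0x84,0x23,0xc6}
#1 dst[0x03+2] := {0x4a,0x6f}
#2 dst[0x20+4] := {0x2e,0x8e,0x1a,0x8e}
#3 dst[0x09+3] := {0x84,0x23,0x2e}
#4 dst[0x12+2] := {0x4a,0x6f}
query mem[0x23]=0x8e, mem[0x13]=0x6f, mem[0x04]=0x6f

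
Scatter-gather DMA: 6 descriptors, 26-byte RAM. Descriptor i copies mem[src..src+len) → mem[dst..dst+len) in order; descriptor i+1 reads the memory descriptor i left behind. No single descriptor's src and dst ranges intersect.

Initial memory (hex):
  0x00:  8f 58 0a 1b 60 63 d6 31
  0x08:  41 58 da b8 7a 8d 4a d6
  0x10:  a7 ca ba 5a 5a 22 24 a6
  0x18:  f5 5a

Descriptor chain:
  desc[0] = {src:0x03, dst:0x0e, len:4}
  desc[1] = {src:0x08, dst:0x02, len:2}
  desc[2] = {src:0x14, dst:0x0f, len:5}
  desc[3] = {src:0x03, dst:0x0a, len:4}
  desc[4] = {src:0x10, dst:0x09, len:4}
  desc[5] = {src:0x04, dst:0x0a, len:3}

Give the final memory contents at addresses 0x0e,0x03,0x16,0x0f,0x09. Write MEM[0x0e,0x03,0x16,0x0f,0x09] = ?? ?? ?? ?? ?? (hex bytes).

MEM[0x0e,0x03,0x16,0x0f,0x09] = 1b 58 24 5a 22

[0] 0x03->0x0e len=4 : 1b 60 63 d6
[1] 0x08->0x02 len=2 : 41 58
[2] 0x14->0x0f len=5 : 5a 22 24 a6 f5
[3] 0x03->0x0a len=4 : 58 60 63 d6
[4] 0x10->0x09 len=4 : 22 24 a6 f5
[5] 0x04->0x0a len=3 : 60 63 d6
query mem[0x0e]=0x1b, mem[0x03]=0x58, mem[0x16]=0x24, mem[0x0f]=0x5a, mem[0x09]=0x22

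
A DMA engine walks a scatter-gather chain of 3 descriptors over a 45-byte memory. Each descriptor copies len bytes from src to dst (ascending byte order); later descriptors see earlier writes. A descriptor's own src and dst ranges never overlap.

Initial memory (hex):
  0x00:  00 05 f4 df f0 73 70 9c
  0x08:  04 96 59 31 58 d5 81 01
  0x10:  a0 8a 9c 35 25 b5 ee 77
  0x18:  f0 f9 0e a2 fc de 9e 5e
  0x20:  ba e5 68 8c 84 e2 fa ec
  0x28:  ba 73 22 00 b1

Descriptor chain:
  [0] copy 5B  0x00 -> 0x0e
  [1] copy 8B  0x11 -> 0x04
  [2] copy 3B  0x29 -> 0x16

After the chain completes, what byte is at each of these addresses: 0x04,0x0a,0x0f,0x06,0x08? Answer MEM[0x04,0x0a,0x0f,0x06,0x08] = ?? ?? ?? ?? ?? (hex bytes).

[0] 0x00->0x0e len=5 : 00 05 f4 df f0
[1] 0x11->0x04 len=8 : df f0 35 25 b5 ee 77 f0
[2] 0x29->0x16 len=3 : 73 22 00
query mem[0x04]=0xdf, mem[0x0a]=0x77, mem[0x0f]=0x05, mem[0x06]=0x35, mem[0x08]=0xb5

MEM[0x04,0x0a,0x0f,0x06,0x08] = df 77 05 35 b5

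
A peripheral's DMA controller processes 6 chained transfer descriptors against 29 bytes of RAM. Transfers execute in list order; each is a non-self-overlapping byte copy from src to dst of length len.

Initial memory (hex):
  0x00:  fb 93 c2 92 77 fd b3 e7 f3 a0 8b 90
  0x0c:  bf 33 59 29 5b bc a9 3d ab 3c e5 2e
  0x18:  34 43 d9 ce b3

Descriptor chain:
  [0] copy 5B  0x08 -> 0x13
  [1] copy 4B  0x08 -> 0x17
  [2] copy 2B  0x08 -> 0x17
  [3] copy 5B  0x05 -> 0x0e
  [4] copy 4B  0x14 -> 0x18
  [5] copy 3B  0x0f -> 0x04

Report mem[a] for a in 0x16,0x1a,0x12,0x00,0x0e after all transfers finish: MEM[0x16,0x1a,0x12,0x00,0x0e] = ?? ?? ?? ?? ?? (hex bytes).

#0 dst[0x13+5] := {0xf3,0xa0,0x8b,0x90,0xbf}
#1 dst[0x17+4] := {0xf3,0xa0,0x8b,0x90}
#2 dst[0x17+2] := {0xf3,0xa0}
#3 dst[0x0e+5] := {0xfd,0xb3,0xe7,0xf3,0xa0}
#4 dst[0x18+4] := {0xa0,0x8b,0x90,0xf3}
#5 dst[0x04+3] := {0xb3,0xe7,0xf3}
query mem[0x16]=0x90, mem[0x1a]=0x90, mem[0x12]=0xa0, mem[0x00]=0xfb, mem[0x0e]=0xfd

MEM[0x16,0x1a,0x12,0x00,0x0e] = 90 90 a0 fb fd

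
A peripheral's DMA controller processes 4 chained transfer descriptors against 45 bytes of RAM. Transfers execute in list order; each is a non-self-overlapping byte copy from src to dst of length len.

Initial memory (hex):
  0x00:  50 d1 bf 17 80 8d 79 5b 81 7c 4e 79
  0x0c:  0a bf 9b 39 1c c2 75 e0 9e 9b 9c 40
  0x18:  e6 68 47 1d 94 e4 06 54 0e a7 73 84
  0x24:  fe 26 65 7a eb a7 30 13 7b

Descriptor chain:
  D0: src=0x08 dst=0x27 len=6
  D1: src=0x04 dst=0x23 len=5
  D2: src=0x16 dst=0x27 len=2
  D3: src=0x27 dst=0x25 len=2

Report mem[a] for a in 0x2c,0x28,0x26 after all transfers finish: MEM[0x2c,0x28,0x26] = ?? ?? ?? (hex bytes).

  after D0: wrote 6B at 0x27 = 817c4e790abf
  after D1: wrote 5B at 0x23 = 808d795b81
  after D2: wrote 2B at 0x27 = 9c40
  after D3: wrote 2B at 0x25 = 9c40
query mem[0x2c]=0xbf, mem[0x28]=0x40, mem[0x26]=0x40

MEM[0x2c,0x28,0x26] = bf 40 40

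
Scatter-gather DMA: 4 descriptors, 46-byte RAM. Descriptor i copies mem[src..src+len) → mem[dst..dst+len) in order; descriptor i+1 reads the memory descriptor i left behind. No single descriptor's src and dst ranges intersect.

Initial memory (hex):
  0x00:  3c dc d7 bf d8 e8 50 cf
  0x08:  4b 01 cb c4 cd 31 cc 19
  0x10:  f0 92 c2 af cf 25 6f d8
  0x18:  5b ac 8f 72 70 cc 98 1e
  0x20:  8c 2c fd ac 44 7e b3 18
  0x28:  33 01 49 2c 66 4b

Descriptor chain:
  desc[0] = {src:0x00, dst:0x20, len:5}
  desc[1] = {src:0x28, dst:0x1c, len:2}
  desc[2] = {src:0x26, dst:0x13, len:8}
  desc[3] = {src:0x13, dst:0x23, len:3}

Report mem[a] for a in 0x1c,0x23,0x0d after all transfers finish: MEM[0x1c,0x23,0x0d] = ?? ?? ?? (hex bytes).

MEM[0x1c,0x23,0x0d] = 33 b3 31

#0 dst[0x20+5] := {0x3c,0xdc,0xd7,0xbf,0xd8}
#1 dst[0x1c+2] := {0x33,0x01}
#2 dst[0x13+8] := {0xb3,0x18,0x33,0x01,0x49,0x2c,0x66,0x4b}
#3 dst[0x23+3] := {0xb3,0x18,0x33}
query mem[0x1c]=0x33, mem[0x23]=0xb3, mem[0x0d]=0x31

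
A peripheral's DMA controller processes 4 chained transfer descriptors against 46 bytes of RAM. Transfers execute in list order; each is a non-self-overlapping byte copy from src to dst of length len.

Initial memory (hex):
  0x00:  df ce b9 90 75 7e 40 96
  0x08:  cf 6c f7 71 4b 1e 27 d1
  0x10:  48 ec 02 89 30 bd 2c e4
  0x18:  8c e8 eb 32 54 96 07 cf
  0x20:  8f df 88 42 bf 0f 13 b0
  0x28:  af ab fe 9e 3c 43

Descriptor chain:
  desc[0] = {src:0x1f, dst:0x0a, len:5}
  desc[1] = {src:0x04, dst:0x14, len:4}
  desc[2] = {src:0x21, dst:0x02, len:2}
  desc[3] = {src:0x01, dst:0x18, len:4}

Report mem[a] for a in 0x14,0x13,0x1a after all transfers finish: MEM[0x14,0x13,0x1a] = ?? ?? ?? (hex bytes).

[0] 0x1f->0x0a len=5 : cf 8f df 88 42
[1] 0x04->0x14 len=4 : 75 7e 40 96
[2] 0x21->0x02 len=2 : df 88
[3] 0x01->0x18 len=4 : ce df 88 75
query mem[0x14]=0x75, mem[0x13]=0x89, mem[0x1a]=0x88

MEM[0x14,0x13,0x1a] = 75 89 88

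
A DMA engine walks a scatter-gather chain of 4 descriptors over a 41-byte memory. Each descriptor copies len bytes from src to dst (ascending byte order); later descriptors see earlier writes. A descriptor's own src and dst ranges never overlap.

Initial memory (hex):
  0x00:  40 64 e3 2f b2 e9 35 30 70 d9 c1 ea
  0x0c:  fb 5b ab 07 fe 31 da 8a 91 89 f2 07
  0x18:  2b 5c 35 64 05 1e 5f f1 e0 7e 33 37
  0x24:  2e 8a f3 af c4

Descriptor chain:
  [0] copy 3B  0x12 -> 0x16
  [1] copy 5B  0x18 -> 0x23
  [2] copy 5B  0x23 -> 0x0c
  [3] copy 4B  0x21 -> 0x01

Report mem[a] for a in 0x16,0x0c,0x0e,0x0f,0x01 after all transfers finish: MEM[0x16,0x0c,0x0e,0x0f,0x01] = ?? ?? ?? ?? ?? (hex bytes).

D0: mem[0x16..0x18] <- [da 8a 91]
D1: mem[0x23..0x27] <- [91 5c 35 64 05]
D2: mem[0x0c..0x10] <- [91 5c 35 64 05]
D3: mem[0x01..0x04] <- [7e 33 91 5c]
query mem[0x16]=0xda, mem[0x0c]=0x91, mem[0x0e]=0x35, mem[0x0f]=0x64, mem[0x01]=0x7e

MEM[0x16,0x0c,0x0e,0x0f,0x01] = da 91 35 64 7e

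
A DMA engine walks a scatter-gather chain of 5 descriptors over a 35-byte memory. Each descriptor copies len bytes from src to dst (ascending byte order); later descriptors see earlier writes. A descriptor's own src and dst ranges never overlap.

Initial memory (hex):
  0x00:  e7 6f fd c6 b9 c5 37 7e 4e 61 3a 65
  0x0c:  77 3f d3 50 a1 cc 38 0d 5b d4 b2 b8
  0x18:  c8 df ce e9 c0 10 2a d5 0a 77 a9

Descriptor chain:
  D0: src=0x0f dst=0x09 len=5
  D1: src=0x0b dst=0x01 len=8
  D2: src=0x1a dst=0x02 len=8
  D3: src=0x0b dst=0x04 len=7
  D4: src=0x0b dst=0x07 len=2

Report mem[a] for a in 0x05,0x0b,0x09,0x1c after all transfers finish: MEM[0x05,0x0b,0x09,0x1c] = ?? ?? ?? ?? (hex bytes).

MEM[0x05,0x0b,0x09,0x1c] = 38 cc a1 c0

D0: mem[0x09..0x0d] <- [50 a1 cc 38 0d]
D1: mem[0x01..0x08] <- [cc 38 0d d3 50 a1 cc 38]
D2: mem[0x02..0x09] <- [ce e9 c0 10 2a d5 0a 77]
D3: mem[0x04..0x0a] <- [cc 38 0d d3 50 a1 cc]
D4: mem[0x07..0x08] <- [cc 38]
query mem[0x05]=0x38, mem[0x0b]=0xcc, mem[0x09]=0xa1, mem[0x1c]=0xc0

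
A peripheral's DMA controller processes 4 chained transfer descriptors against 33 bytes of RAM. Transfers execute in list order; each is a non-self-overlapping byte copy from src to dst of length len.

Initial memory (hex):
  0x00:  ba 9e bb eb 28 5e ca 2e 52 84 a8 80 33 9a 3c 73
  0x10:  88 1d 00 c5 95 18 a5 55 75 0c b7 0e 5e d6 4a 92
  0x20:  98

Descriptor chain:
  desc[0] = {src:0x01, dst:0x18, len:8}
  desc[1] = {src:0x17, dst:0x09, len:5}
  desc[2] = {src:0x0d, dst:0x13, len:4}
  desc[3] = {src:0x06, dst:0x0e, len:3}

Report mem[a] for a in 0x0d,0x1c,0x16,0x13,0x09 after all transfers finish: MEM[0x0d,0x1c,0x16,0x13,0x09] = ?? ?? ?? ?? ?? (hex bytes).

  after D0: wrote 8B at 0x18 = 9ebbeb285eca2e52
  after D1: wrote 5B at 0x09 = 559ebbeb28
  after D2: wrote 4B at 0x13 = 283c7388
  after D3: wrote 3B at 0x0e = ca2e52
query mem[0x0d]=0x28, mem[0x1c]=0x5e, mem[0x16]=0x88, mem[0x13]=0x28, mem[0x09]=0x55

MEM[0x0d,0x1c,0x16,0x13,0x09] = 28 5e 88 28 55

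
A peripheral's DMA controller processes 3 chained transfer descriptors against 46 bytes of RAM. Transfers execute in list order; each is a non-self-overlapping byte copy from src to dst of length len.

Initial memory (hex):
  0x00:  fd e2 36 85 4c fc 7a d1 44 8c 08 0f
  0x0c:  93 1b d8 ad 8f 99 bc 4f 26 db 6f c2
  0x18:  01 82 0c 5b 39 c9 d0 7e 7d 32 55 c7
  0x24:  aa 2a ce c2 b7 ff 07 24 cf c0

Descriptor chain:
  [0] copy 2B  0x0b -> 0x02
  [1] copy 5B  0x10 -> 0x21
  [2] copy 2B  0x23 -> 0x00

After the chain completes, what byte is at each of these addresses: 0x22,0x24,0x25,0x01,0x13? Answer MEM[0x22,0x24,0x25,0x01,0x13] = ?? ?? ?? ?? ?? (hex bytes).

MEM[0x22,0x24,0x25,0x01,0x13] = 99 4f 26 4f 4f

D0: mem[0x02..0x03] <- [0f 93]
D1: mem[0x21..0x25] <- [8f 99 bc 4f 26]
D2: mem[0x00..0x01] <- [bc 4f]
query mem[0x22]=0x99, mem[0x24]=0x4f, mem[0x25]=0x26, mem[0x01]=0x4f, mem[0x13]=0x4f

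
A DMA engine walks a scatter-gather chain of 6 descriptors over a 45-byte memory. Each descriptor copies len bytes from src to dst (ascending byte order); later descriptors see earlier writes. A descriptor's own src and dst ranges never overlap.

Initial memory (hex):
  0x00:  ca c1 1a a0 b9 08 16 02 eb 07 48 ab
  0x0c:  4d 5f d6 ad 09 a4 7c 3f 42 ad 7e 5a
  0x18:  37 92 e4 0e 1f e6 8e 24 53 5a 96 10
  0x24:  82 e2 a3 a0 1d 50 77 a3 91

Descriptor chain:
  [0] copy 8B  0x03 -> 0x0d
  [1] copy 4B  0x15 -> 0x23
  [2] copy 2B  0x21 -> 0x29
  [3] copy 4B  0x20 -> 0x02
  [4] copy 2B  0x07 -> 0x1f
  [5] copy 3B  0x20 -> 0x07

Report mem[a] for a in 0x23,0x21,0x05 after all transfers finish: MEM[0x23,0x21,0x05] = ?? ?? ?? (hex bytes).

MEM[0x23,0x21,0x05] = ad 5a ad

[0] 0x03->0x0d len=8 : a0 b9 08 16 02 eb 07 48
[1] 0x15->0x23 len=4 : ad 7e 5a 37
[2] 0x21->0x29 len=2 : 5a 96
[3] 0x20->0x02 len=4 : 53 5a 96 ad
[4] 0x07->0x1f len=2 : 02 eb
[5] 0x20->0x07 len=3 : eb 5a 96
query mem[0x23]=0xad, mem[0x21]=0x5a, mem[0x05]=0xad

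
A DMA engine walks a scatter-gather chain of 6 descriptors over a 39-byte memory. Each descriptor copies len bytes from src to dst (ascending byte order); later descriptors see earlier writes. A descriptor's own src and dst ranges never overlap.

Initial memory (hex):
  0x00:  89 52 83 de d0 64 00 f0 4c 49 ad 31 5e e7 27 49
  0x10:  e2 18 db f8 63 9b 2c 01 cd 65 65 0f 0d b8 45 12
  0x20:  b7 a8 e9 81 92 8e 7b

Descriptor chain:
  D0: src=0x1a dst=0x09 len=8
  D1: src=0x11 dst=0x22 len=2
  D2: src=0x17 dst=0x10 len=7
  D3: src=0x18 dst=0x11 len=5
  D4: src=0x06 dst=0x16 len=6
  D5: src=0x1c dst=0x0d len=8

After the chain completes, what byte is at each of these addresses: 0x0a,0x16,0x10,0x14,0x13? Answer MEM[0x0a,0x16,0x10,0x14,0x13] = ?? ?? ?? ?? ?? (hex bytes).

#0 dst[0x09+8] := {0x65,0x0f,0x0d,0xb8,0x45,0x12,0xb7,0xa8}
#1 dst[0x22+2] := {0x18,0xdb}
#2 dst[0x10+7] := {0x01,0xcd,0x65,0x65,0x0f,0x0d,0xb8}
#3 dst[0x11+5] := {0xcd,0x65,0x65,0x0f,0x0d}
#4 dst[0x16+6] := {0x00,0xf0,0x4c,0x65,0x0f,0x0d}
#5 dst[0x0d+8] := {0x0d,0xb8,0x45,0x12,0xb7,0xa8,0x18,0xdb}
query mem[0x0a]=0x0f, mem[0x16]=0x00, mem[0x10]=0x12, mem[0x14]=0xdb, mem[0x13]=0x18

MEM[0x0a,0x16,0x10,0x14,0x13] = 0f 00 12 db 18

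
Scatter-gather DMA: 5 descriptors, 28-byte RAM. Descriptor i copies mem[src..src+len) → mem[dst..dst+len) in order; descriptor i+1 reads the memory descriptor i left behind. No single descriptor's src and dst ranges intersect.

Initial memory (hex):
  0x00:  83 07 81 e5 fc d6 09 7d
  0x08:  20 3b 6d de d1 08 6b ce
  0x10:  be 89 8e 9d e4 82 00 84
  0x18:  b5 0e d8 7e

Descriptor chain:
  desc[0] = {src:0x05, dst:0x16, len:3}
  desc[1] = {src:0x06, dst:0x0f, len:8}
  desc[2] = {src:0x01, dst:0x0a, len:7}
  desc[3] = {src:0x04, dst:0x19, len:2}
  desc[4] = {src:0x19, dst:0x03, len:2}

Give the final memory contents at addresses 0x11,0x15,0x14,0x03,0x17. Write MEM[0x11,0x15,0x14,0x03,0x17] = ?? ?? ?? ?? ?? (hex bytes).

D0: mem[0x16..0x18] <- [d6 09 7d]
D1: mem[0x0f..0x16] <- [09 7d 20 3b 6d de d1 08]
D2: mem[0x0a..0x10] <- [07 81 e5 fc d6 09 7d]
D3: mem[0x19..0x1a] <- [fc d6]
D4: mem[0x03..0x04] <- [fc d6]
query mem[0x11]=0x20, mem[0x15]=0xd1, mem[0x14]=0xde, mem[0x03]=0xfc, mem[0x17]=0x09

MEM[0x11,0x15,0x14,0x03,0x17] = 20 d1 de fc 09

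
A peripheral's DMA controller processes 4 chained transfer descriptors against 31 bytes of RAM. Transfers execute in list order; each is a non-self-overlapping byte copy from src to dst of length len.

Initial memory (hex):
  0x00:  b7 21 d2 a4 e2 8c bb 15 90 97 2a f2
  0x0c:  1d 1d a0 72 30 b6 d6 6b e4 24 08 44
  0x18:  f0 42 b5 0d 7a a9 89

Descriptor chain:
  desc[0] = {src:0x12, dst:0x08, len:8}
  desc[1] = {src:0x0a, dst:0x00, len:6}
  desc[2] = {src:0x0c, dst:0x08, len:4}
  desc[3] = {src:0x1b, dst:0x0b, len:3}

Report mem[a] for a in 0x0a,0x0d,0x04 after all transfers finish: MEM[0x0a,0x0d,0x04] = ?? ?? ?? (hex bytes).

[0] 0x12->0x08 len=8 : d6 6b e4 24 08 44 f0 42
[1] 0x0a->0x00 len=6 : e4 24 08 44 f0 42
[2] 0x0c->0x08 len=4 : 08 44 f0 42
[3] 0x1b->0x0b len=3 : 0d 7a a9
query mem[0x0a]=0xf0, mem[0x0d]=0xa9, mem[0x04]=0xf0

MEM[0x0a,0x0d,0x04] = f0 a9 f0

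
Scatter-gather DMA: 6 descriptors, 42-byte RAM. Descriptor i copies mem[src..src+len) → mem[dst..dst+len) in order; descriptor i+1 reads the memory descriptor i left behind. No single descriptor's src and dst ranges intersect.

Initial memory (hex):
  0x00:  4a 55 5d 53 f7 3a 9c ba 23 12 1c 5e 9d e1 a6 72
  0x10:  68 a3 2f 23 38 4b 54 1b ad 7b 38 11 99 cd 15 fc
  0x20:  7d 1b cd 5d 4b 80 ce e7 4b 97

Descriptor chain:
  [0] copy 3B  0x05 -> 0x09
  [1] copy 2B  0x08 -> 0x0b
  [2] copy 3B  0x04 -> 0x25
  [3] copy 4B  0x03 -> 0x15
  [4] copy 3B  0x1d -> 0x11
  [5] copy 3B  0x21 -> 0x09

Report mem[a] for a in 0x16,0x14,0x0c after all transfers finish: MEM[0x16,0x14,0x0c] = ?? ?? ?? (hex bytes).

#0 dst[0x09+3] := {0x3a,0x9c,0xba}
#1 dst[0x0b+2] := {0x23,0x3a}
#2 dst[0x25+3] := {0xf7,0x3a,0x9c}
#3 dst[0x15+4] := {0x53,0xf7,0x3a,0x9c}
#4 dst[0x11+3] := {0xcd,0x15,0xfc}
#5 dst[0x09+3] := {0x1b,0xcd,0x5d}
query mem[0x16]=0xf7, mem[0x14]=0x38, mem[0x0c]=0x3a

MEM[0x16,0x14,0x0c] = f7 38 3a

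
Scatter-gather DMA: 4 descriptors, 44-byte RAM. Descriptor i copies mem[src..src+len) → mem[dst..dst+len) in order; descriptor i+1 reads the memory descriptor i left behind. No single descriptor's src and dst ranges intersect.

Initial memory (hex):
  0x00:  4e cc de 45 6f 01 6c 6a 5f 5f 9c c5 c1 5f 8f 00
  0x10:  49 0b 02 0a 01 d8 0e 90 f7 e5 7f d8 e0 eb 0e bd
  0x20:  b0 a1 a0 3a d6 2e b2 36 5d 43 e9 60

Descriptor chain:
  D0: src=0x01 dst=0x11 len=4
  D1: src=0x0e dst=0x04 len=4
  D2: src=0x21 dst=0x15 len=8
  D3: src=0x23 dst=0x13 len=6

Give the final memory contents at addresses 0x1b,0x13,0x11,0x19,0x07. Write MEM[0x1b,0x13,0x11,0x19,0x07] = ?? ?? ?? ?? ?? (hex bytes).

  after D0: wrote 4B at 0x11 = ccde456f
  after D1: wrote 4B at 0x04 = 8f0049cc
  after D2: wrote 8B at 0x15 = a1a03ad62eb2365d
  after D3: wrote 6B at 0x13 = 3ad62eb2365d
query mem[0x1b]=0x36, mem[0x13]=0x3a, mem[0x11]=0xcc, mem[0x19]=0x2e, mem[0x07]=0xcc

MEM[0x1b,0x13,0x11,0x19,0x07] = 36 3a cc 2e cc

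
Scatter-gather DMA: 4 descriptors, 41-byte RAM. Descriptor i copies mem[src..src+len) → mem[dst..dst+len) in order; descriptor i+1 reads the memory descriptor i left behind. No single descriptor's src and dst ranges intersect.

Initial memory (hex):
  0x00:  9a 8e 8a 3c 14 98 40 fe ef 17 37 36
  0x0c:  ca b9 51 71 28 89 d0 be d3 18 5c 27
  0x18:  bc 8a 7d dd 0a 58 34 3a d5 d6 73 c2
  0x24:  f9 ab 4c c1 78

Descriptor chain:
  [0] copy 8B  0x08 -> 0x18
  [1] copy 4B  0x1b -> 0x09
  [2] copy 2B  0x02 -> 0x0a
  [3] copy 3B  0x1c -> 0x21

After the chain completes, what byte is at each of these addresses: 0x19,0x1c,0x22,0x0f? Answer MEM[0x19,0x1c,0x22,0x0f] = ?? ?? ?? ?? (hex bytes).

D0: mem[0x18..0x1f] <- [ef 17 37 36 ca b9 51 71]
D1: mem[0x09..0x0c] <- [36 ca b9 51]
D2: mem[0x0a..0x0b] <- [8a 3c]
D3: mem[0x21..0x23] <- [ca b9 51]
query mem[0x19]=0x17, mem[0x1c]=0xca, mem[0x22]=0xb9, mem[0x0f]=0x71

MEM[0x19,0x1c,0x22,0x0f] = 17 ca b9 71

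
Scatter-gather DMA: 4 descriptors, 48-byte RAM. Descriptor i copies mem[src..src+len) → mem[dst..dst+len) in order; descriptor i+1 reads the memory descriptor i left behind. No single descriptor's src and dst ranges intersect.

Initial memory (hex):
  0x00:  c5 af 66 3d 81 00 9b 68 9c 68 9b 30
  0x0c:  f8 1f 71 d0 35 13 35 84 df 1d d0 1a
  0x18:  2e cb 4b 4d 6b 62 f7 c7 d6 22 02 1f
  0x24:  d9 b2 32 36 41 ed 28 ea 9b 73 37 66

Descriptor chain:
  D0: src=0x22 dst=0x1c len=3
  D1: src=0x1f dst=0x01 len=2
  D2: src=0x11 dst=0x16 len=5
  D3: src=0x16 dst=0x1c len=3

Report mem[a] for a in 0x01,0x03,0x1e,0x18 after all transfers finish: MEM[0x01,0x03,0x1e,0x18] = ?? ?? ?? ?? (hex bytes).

MEM[0x01,0x03,0x1e,0x18] = c7 3d 84 84

D0: mem[0x1c..0x1e] <- [02 1f d9]
D1: mem[0x01..0x02] <- [c7 d6]
D2: mem[0x16..0x1a] <- [13 35 84 df 1d]
D3: mem[0x1c..0x1e] <- [13 35 84]
query mem[0x01]=0xc7, mem[0x03]=0x3d, mem[0x1e]=0x84, mem[0x18]=0x84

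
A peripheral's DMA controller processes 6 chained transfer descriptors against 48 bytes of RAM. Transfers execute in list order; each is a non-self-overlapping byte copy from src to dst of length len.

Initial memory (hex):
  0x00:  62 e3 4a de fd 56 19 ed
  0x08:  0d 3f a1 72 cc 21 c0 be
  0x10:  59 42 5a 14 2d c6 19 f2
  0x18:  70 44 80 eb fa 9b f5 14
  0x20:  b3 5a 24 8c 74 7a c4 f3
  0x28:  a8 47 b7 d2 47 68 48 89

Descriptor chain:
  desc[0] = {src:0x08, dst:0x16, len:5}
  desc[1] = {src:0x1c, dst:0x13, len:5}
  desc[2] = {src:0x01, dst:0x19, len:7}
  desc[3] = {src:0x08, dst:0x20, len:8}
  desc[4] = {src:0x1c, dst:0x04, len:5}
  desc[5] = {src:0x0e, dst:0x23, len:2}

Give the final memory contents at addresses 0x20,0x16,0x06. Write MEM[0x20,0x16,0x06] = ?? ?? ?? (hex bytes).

#0 dst[0x16+5] := {0x0d,0x3f,0xa1,0x72,0xcc}
#1 dst[0x13+5] := {0xfa,0x9b,0xf5,0x14,0xb3}
#2 dst[0x19+7] := {0xe3,0x4a,0xde,0xfd,0x56,0x19,0xed}
#3 dst[0x20+8] := {0x0d,0x3f,0xa1,0x72,0xcc,0x21,0xc0,0xbe}
#4 dst[0x04+5] := {0xfd,0x56,0x19,0xed,0x0d}
#5 dst[0x23+2] := {0xc0,0xbe}
query mem[0x20]=0x0d, mem[0x16]=0x14, mem[0x06]=0x19

MEM[0x20,0x16,0x06] = 0d 14 19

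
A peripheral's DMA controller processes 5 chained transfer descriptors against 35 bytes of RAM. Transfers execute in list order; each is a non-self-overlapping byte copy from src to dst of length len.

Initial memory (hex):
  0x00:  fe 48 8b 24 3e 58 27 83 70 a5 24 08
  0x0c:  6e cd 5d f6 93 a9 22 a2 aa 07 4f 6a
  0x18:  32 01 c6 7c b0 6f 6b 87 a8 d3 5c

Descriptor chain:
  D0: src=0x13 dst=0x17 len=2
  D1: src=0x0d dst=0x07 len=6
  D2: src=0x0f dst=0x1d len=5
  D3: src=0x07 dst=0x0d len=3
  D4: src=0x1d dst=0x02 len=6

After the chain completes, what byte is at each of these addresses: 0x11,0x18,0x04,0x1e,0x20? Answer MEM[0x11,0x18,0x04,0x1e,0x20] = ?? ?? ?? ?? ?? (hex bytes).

MEM[0x11,0x18,0x04,0x1e,0x20] = a9 aa a9 93 22

[0] 0x13->0x17 len=2 : a2 aa
[1] 0x0d->0x07 len=6 : cd 5d f6 93 a9 22
[2] 0x0f->0x1d len=5 : f6 93 a9 22 a2
[3] 0x07->0x0d len=3 : cd 5d f6
[4] 0x1d->0x02 len=6 : f6 93 a9 22 a2 5c
query mem[0x11]=0xa9, mem[0x18]=0xaa, mem[0x04]=0xa9, mem[0x1e]=0x93, mem[0x20]=0x22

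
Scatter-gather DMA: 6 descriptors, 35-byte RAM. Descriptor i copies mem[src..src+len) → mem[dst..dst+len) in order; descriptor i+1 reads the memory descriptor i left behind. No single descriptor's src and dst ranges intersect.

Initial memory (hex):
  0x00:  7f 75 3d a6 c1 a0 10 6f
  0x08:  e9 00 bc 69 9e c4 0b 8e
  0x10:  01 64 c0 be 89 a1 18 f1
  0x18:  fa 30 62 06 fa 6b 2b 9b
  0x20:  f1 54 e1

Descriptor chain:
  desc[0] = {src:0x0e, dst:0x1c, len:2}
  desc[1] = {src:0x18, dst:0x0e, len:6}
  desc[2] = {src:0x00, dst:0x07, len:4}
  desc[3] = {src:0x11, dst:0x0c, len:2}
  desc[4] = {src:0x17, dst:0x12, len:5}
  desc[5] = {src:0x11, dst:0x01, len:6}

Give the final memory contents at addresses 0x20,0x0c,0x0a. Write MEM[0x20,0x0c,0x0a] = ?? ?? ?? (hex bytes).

[0] 0x0e->0x1c len=2 : 0b 8e
[1] 0x18->0x0e len=6 : fa 30 62 06 0b 8e
[2] 0x00->0x07 len=4 : 7f 75 3d a6
[3] 0x11->0x0c len=2 : 06 0b
[4] 0x17->0x12 len=5 : f1 fa 30 62 06
[5] 0x11->0x01 len=6 : 06 f1 fa 30 62 06
query mem[0x20]=0xf1, mem[0x0c]=0x06, mem[0x0a]=0xa6

MEM[0x20,0x0c,0x0a] = f1 06 a6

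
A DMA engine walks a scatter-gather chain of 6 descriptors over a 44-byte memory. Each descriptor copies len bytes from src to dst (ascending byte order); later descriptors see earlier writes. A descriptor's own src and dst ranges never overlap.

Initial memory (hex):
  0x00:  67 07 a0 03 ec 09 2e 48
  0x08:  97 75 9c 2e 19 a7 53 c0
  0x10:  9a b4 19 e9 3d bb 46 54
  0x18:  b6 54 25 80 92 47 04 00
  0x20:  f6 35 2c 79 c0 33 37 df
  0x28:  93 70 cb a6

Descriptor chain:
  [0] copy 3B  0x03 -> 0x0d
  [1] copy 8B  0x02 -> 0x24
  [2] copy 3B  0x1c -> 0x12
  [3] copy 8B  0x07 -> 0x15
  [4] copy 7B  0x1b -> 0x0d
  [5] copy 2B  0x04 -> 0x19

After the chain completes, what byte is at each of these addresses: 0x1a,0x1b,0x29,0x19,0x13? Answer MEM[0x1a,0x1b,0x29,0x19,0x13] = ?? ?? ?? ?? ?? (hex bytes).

  after D0: wrote 3B at 0x0d = 03ec09
  after D1: wrote 8B at 0x24 = a003ec092e489775
  after D2: wrote 3B at 0x12 = 924704
  after D3: wrote 8B at 0x15 = 4897759c2e1903ec
  after D4: wrote 7B at 0x0d = 03ec470400f635
  after D5: wrote 2B at 0x19 = ec09
query mem[0x1a]=0x09, mem[0x1b]=0x03, mem[0x29]=0x48, mem[0x19]=0xec, mem[0x13]=0x35

MEM[0x1a,0x1b,0x29,0x19,0x13] = 09 03 48 ec 35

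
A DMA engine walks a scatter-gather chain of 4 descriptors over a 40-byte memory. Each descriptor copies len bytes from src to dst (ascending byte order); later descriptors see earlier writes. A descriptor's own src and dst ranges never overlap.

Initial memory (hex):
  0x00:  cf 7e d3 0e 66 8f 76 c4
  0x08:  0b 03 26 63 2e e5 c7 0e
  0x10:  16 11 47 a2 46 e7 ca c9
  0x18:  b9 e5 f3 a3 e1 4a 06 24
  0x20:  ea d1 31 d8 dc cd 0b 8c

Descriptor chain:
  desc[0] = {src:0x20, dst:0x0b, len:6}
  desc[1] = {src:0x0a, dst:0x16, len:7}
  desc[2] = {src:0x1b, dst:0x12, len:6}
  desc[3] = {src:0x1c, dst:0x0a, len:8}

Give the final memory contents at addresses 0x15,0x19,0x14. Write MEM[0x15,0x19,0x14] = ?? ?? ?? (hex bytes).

MEM[0x15,0x19,0x14] = 06 31 4a

  after D0: wrote 6B at 0x0b = ead131d8dccd
  after D1: wrote 7B at 0x16 = 26ead131d8dccd
  after D2: wrote 6B at 0x12 = dccd4a0624ea
  after D3: wrote 8B at 0x0a = cd4a0624ead131d8
query mem[0x15]=0x06, mem[0x19]=0x31, mem[0x14]=0x4a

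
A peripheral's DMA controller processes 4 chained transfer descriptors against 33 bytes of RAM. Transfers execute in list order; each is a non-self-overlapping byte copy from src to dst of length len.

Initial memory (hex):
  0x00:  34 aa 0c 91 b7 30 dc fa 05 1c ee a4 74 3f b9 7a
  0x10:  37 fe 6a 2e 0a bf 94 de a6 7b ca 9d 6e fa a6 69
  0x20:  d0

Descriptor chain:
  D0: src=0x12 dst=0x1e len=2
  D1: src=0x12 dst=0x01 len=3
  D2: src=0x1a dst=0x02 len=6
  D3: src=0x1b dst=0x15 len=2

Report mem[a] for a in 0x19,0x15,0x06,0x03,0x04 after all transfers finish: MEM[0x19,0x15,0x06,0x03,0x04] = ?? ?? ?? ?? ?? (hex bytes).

  after D0: wrote 2B at 0x1e = 6a2e
  after D1: wrote 3B at 0x01 = 6a2e0a
  after D2: wrote 6B at 0x02 = ca9d6efa6a2e
  after D3: wrote 2B at 0x15 = 9d6e
query mem[0x19]=0x7b, mem[0x15]=0x9d, mem[0x06]=0x6a, mem[0x03]=0x9d, mem[0x04]=0x6e

MEM[0x19,0x15,0x06,0x03,0x04] = 7b 9d 6a 9d 6e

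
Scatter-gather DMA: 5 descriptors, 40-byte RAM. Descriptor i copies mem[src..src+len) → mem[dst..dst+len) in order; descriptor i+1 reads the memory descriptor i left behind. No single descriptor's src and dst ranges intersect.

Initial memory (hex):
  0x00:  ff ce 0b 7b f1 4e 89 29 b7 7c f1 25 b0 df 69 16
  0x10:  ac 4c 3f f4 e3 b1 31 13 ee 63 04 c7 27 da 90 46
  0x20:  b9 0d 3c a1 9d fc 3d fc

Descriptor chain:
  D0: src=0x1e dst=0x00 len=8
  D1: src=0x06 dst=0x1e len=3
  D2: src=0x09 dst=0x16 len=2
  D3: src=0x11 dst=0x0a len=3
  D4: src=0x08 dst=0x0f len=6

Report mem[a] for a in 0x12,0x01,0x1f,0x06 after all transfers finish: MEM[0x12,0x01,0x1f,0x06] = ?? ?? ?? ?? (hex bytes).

D0: mem[0x00..0x07] <- [90 46 b9 0d 3c a1 9d fc]
D1: mem[0x1e..0x20] <- [9d fc b7]
D2: mem[0x16..0x17] <- [7c f1]
D3: mem[0x0a..0x0c] <- [4c 3f f4]
D4: mem[0x0f..0x14] <- [b7 7c 4c 3f f4 df]
query mem[0x12]=0x3f, mem[0x01]=0x46, mem[0x1f]=0xfc, mem[0x06]=0x9d

MEM[0x12,0x01,0x1f,0x06] = 3f 46 fc 9d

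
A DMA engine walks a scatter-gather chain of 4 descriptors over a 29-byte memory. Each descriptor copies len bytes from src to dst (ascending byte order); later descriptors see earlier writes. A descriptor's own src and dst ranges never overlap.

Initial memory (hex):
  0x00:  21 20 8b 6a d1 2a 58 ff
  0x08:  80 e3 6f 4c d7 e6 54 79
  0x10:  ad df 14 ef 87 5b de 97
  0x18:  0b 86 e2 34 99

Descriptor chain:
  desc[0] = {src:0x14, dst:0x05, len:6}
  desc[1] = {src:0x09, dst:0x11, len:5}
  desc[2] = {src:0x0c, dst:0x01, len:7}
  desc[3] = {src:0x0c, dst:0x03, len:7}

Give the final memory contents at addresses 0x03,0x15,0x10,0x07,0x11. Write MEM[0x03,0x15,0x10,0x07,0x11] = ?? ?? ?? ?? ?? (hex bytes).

MEM[0x03,0x15,0x10,0x07,0x11] = d7 e6 ad ad 0b

D0: mem[0x05..0x0a] <- [87 5b de 97 0b 86]
D1: mem[0x11..0x15] <- [0b 86 4c d7 e6]
D2: mem[0x01..0x07] <- [d7 e6 54 79 ad 0b 86]
D3: mem[0x03..0x09] <- [d7 e6 54 79 ad 0b 86]
query mem[0x03]=0xd7, mem[0x15]=0xe6, mem[0x10]=0xad, mem[0x07]=0xad, mem[0x11]=0x0b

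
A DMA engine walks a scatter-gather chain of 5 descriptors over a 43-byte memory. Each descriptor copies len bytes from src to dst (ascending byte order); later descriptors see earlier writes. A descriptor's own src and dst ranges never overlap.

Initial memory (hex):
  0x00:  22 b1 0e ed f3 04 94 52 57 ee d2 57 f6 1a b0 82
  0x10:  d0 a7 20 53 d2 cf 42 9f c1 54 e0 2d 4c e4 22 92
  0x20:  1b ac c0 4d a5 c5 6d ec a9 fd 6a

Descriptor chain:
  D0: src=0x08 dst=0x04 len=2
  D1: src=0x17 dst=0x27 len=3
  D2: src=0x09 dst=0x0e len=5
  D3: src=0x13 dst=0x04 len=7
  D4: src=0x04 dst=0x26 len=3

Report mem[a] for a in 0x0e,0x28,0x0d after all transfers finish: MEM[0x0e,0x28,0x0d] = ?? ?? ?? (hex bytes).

MEM[0x0e,0x28,0x0d] = ee cf 1a

D0: mem[0x04..0x05] <- [57 ee]
D1: mem[0x27..0x29] <- [9f c1 54]
D2: mem[0x0e..0x12] <- [ee d2 57 f6 1a]
D3: mem[0x04..0x0a] <- [53 d2 cf 42 9f c1 54]
D4: mem[0x26..0x28] <- [53 d2 cf]
query mem[0x0e]=0xee, mem[0x28]=0xcf, mem[0x0d]=0x1a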